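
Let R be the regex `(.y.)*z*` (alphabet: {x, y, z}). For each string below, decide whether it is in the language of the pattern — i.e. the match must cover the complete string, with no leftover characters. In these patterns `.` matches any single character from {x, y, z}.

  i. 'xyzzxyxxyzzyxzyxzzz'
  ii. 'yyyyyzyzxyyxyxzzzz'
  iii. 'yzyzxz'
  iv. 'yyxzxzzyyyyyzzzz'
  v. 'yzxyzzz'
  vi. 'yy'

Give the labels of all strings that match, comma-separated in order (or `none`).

none

i → no match
ii → no match
iii → no match
iv → no match
v → no match
vi → no match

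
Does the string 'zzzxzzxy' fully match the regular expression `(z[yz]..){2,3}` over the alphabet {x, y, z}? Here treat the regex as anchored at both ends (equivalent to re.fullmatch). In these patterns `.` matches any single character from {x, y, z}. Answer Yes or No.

Yes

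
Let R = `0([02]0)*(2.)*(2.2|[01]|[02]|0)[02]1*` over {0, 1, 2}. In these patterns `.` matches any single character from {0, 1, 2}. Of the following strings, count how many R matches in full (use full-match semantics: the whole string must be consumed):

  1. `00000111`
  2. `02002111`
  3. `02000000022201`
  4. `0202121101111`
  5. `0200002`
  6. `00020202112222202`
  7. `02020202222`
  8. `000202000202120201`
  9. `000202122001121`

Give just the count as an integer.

7

1. `00000111` → match
2. `02002111` → match
3 → match
4 → match
5. `0200002` → match
6 → no match
7. `02020202222` → match
8 → match
9 → no match
Total matched: 7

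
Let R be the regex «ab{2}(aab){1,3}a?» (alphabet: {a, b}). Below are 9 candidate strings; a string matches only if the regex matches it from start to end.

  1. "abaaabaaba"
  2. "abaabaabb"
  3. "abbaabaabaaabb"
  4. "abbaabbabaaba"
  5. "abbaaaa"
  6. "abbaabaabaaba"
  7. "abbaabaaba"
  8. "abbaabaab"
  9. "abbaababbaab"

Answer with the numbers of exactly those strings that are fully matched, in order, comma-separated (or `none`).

6, 7, 8

1 → no match
2 → no match
3 → no match
4 → no match
5 → no match
6 → match
7 → match
8 → match
9 → no match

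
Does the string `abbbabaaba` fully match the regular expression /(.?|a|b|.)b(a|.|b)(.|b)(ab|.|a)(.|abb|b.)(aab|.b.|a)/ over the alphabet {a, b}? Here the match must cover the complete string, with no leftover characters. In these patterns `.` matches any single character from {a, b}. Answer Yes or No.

Yes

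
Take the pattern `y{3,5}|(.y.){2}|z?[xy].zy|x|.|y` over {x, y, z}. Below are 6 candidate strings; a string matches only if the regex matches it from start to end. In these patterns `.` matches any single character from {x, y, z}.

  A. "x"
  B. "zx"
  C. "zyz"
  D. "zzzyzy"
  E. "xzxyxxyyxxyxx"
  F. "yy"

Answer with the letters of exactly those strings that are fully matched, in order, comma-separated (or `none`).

A → match
B → no match
C → no match
D → no match
E → no match
F → no match

A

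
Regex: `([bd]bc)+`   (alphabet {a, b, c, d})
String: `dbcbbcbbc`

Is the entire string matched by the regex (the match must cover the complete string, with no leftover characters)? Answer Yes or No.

Yes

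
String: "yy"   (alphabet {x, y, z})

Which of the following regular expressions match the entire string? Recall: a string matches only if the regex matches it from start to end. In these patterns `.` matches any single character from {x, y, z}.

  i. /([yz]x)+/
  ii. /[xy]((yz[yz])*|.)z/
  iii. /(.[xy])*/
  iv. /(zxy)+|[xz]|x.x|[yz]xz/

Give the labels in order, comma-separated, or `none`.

i → no match — must end with "x"
ii → no match — must end with "z"
iii → match
iv → no match

iii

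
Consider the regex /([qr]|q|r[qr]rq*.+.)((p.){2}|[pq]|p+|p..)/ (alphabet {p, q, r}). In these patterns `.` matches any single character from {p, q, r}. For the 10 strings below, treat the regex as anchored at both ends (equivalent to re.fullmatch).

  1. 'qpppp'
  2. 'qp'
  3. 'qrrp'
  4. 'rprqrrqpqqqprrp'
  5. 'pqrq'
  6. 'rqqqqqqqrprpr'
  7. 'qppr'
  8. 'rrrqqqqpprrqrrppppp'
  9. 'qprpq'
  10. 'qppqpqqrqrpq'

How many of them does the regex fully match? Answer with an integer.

5

1 → match
2 → match
3 → no match
4 → no match
5 → no match
6 → no match
7 → match
8 → match
9 → match
10 → no match
Total matched: 5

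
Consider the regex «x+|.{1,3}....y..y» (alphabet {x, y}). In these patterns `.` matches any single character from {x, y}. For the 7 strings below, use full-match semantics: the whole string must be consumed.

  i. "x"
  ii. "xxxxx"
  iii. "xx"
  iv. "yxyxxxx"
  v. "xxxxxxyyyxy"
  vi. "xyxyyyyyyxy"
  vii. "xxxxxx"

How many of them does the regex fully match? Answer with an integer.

6

i → match
ii → match
iii → match
iv → no match
v → match
vi → match
vii → match
Total matched: 6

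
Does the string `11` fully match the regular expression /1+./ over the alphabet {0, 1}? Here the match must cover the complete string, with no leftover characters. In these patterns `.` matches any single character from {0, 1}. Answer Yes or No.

Yes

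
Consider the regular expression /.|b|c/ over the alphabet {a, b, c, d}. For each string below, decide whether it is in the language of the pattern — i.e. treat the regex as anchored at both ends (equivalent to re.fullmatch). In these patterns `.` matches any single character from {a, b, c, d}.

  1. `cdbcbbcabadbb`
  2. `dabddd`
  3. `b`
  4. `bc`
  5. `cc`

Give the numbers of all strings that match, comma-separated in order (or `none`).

1 → no match
2 → no match
3 → match
4 → no match
5 → no match

3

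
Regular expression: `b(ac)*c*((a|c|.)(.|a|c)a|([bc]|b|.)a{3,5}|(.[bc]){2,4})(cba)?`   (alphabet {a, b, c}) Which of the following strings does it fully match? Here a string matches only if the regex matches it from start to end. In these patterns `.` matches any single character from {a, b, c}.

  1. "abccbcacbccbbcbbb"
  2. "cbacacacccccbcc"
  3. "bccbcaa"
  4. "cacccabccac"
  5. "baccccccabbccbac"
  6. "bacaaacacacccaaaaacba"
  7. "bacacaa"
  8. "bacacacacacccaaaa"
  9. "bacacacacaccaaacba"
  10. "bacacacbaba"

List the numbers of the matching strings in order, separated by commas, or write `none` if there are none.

1 → no match — must start with "b"
2 → no match — must start with "b"
3. "bccbcaa" → no match
4. "cacccabccac" → no match — must start with "b"
5 → match
6 → no match
7. "bacacaa" → no match
8 → match
9 → match
10. "bacacacbaba" → no match

5, 8, 9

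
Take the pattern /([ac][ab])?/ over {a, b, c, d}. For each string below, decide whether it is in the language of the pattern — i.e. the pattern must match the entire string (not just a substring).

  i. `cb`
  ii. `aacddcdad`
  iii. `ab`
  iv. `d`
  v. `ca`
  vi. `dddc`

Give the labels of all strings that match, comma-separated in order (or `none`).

i. `cb` → match
ii. `aacddcdad` → no match
iii. `ab` → match
iv. `d` → no match
v. `ca` → match
vi. `dddc` → no match

i, iii, v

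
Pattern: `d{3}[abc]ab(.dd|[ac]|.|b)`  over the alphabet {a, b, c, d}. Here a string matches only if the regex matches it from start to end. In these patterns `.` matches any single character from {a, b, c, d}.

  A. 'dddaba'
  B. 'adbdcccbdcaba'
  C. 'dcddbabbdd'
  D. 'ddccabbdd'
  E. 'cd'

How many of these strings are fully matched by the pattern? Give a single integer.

A. 'dddaba' → no match
B → no match — must start with 'd'
C. 'dcddbabbdd' → no match
D. 'ddccabbdd' → no match
E. 'cd' → no match — must start with 'd'
Total matched: 0

0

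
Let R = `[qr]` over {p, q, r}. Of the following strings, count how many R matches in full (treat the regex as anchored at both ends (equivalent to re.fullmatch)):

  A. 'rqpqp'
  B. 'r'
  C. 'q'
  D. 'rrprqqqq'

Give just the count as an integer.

2

A → no match
B → match
C → match
D → no match
Total matched: 2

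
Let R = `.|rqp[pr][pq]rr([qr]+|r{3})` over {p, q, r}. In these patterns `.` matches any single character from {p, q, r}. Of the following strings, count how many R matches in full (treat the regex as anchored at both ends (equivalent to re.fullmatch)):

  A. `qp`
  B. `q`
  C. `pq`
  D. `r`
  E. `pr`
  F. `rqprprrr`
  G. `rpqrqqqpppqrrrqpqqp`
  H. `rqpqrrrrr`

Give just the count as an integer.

3

A → no match
B → match
C → no match
D → match
E → no match
F → match
G → no match
H → no match
Total matched: 3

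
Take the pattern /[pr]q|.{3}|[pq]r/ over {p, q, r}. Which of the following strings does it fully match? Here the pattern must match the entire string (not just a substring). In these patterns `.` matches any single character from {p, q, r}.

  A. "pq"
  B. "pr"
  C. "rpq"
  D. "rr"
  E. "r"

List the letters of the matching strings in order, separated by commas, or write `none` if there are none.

A → match
B → match
C → match
D → no match
E → no match

A, B, C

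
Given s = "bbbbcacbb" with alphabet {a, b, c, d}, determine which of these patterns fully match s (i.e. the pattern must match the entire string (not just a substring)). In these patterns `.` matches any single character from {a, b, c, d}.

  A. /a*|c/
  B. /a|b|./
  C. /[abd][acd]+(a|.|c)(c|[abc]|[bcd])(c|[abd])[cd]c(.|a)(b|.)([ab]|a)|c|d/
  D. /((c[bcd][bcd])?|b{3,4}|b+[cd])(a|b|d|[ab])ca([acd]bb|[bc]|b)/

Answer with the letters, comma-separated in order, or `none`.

D

A → no match
B → no match
C → no match
D → match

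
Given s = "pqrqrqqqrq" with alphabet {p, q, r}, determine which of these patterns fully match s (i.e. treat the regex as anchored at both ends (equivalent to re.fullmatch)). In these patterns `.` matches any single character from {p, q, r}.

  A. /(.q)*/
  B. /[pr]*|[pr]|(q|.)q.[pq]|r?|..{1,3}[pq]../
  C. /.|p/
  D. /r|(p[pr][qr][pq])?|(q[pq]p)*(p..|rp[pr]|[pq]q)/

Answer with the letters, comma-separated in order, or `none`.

A → match
B → no match
C → no match
D → no match

A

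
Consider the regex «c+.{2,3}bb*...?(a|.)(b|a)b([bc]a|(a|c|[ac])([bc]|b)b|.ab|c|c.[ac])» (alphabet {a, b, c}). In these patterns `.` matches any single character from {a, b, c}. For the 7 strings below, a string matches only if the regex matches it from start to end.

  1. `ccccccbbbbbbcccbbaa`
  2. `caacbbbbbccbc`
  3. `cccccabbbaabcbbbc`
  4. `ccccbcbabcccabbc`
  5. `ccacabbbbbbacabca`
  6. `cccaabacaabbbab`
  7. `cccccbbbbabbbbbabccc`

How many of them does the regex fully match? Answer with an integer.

2

1 → no match
2 → no match
3 → no match
4 → no match
5 → match
6 → match
7 → no match
Total matched: 2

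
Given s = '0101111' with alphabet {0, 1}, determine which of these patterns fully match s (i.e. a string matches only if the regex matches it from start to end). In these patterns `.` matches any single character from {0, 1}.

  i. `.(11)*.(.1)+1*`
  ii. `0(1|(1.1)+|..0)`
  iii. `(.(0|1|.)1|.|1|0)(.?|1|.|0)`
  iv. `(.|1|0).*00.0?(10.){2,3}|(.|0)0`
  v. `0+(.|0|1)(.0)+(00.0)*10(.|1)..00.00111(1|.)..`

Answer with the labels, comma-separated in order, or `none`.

i → match
ii → match
iii → no match
iv → no match
v → no match

i, ii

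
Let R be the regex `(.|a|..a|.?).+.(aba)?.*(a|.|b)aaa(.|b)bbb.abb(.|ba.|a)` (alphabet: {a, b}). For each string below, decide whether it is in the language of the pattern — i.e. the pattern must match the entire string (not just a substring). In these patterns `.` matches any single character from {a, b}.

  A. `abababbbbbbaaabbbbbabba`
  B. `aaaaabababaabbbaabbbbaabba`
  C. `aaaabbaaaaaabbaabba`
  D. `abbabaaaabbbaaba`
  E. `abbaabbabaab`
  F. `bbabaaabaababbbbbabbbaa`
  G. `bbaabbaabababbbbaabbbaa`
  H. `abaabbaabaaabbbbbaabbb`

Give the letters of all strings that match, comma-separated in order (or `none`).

A → match
B → no match
C → no match
D → no match
E. `abbaabbabaab` → no match
F → no match
G → no match
H → no match

A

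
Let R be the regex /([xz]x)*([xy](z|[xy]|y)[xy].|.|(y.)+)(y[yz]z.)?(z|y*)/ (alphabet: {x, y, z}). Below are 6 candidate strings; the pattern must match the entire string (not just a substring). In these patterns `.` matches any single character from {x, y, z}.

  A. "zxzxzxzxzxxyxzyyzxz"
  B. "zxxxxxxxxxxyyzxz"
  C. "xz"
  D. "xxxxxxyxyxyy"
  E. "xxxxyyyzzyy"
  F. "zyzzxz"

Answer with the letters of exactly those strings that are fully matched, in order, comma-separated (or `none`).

A → match
B → match
C → match
D → match
E → match
F → match

A, B, C, D, E, F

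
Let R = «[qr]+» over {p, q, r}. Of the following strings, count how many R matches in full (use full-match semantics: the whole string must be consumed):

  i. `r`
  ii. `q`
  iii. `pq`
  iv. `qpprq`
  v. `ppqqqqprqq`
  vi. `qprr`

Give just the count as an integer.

i → match
ii → match
iii → no match
iv → no match
v → no match
vi → no match
Total matched: 2

2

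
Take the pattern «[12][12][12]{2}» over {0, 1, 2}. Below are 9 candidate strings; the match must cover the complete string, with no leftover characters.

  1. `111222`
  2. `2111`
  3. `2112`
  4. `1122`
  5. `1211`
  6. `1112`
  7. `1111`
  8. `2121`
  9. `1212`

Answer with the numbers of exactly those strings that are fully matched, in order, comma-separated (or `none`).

2, 3, 4, 5, 6, 7, 8, 9

1. `111222` → no match
2. `2111` → match
3. `2112` → match
4. `1122` → match
5. `1211` → match
6. `1112` → match
7. `1111` → match
8. `2121` → match
9. `1212` → match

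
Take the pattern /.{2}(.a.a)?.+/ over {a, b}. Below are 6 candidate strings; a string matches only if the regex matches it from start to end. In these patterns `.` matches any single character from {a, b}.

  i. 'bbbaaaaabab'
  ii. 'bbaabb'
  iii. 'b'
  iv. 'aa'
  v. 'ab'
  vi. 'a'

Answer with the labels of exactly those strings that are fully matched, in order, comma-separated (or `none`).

i, ii

i → match
ii → match
iii → no match
iv → no match
v → no match
vi → no match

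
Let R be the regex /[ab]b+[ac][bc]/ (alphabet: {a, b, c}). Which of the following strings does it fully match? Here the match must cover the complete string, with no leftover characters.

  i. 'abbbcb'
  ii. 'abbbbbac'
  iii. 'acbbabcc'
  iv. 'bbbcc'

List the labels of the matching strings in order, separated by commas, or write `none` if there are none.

i. 'abbbcb' → match
ii. 'abbbbbac' → match
iii. 'acbbabcc' → no match
iv. 'bbbcc' → match

i, ii, iv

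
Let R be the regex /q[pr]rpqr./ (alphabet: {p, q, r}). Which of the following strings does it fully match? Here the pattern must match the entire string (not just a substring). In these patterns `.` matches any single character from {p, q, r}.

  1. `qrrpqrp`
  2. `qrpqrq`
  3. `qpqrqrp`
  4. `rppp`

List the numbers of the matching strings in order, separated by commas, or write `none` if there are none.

1

1 → match
2 → no match
3 → no match
4 → no match — must start with `q`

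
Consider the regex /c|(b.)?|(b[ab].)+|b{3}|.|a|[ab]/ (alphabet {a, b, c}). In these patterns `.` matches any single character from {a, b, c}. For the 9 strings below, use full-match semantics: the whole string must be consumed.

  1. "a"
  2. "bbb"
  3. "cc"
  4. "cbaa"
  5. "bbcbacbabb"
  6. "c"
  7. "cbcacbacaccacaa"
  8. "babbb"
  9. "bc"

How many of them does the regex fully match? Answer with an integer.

4

1 → match
2 → match
3 → no match
4 → no match
5 → no match
6 → match
7 → no match
8 → no match
9 → match
Total matched: 4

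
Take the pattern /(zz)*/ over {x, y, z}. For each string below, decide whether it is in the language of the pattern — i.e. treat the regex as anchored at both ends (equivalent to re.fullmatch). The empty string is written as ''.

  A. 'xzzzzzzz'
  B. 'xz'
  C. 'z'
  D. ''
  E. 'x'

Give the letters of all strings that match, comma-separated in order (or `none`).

A → no match
B → no match
C → no match
D → match
E → no match

D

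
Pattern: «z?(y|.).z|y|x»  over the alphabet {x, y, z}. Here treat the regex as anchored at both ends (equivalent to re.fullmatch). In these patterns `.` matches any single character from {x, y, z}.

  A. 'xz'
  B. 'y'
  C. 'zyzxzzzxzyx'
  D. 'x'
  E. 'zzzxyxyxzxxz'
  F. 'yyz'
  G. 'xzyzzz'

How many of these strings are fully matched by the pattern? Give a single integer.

A → no match
B → match
C → no match
D → match
E → no match
F → match
G → no match
Total matched: 3

3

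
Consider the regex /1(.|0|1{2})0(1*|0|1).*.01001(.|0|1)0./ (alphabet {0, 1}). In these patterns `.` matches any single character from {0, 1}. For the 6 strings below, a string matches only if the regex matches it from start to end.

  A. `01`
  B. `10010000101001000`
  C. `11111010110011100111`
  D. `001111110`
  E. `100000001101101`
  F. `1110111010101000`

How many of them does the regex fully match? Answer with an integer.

1

A → no match — must start with `1`
B → match
C → no match
D → no match — must start with `1`
E → no match
F → no match
Total matched: 1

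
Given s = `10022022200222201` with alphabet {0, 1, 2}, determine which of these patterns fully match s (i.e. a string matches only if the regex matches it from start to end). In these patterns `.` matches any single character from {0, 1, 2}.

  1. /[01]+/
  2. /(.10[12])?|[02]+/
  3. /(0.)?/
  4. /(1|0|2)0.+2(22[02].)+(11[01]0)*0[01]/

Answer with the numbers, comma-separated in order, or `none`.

4

1 → no match
2 → no match
3 → no match
4 → match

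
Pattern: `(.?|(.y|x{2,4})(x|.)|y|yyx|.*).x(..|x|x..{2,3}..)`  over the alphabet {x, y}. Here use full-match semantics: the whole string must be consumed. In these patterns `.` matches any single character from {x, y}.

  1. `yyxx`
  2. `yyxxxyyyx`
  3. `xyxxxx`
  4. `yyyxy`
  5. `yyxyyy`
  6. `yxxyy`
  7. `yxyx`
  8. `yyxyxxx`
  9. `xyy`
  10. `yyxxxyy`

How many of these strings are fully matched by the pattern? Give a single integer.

1 → match
2 → match
3 → match
4 → no match
5 → no match
6 → match
7 → match
8 → match
9 → no match
10 → match
Total matched: 7

7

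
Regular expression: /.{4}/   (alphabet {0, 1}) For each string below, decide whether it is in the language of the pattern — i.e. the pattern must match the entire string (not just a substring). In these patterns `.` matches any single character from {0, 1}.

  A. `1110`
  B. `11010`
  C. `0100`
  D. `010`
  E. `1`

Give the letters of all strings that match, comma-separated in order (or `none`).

A, C

A → match
B → no match
C → match
D → no match
E → no match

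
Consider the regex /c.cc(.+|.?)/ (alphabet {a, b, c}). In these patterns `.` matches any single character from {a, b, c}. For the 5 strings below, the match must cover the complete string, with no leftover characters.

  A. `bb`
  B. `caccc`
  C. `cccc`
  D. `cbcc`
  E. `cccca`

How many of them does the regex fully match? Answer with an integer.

A → no match — must start with `c`
B → match
C → match
D → match
E → match
Total matched: 4

4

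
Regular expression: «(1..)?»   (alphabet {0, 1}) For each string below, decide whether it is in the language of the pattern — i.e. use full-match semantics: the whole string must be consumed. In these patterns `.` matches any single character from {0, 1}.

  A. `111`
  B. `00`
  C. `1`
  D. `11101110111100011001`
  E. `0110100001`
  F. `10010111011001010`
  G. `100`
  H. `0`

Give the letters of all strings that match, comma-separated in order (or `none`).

A → match
B → no match
C → no match
D → no match
E → no match
F → no match
G → match
H → no match

A, G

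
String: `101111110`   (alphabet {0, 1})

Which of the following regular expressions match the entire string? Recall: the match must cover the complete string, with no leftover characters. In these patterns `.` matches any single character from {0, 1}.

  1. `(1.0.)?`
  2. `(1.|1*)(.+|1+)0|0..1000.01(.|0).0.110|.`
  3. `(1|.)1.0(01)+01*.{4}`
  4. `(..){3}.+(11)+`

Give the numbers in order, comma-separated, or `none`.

2

1 → no match
2 → match
3 → no match
4 → no match — must end with `11`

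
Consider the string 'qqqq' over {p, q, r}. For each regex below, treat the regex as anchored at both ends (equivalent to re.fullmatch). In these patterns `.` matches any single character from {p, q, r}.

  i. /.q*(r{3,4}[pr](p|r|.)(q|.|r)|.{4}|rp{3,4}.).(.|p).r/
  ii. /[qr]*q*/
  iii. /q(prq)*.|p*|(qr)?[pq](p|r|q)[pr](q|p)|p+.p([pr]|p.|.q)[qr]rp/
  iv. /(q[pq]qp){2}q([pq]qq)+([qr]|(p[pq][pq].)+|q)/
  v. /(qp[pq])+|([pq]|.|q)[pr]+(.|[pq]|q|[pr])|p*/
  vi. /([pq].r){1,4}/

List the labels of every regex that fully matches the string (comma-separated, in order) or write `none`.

ii

i → no match — must end with 'r'
ii → match
iii → no match
iv → no match
v → no match
vi → no match — must end with 'r'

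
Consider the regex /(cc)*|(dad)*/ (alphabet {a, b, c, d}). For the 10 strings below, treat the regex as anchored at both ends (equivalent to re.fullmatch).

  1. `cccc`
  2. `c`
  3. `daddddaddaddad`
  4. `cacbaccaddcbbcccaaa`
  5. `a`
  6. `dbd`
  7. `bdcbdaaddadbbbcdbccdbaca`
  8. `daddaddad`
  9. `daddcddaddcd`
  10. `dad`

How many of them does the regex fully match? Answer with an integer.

3

1 → match
2 → no match
3 → no match
4 → no match
5 → no match
6 → no match
7 → no match
8 → match
9 → no match
10 → match
Total matched: 3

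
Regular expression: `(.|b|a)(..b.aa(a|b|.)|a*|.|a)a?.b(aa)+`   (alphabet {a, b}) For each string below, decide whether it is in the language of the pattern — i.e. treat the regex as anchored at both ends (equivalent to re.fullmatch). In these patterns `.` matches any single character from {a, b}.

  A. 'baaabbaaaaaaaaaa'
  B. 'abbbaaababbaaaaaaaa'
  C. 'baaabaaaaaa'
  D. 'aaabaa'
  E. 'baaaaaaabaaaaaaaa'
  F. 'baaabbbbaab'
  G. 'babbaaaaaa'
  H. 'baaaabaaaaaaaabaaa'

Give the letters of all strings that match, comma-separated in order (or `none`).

A, B, C, D, E, G

A → match
B → match
C → match
D → match
E → match
F → no match — must end with 'aa'
G → match
H → no match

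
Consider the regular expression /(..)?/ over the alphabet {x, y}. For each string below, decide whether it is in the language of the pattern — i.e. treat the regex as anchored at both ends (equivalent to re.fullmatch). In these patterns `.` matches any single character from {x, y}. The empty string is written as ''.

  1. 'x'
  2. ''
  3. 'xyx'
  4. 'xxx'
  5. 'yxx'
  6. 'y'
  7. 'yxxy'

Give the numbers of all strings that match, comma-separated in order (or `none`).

1 → no match
2 → match
3 → no match
4 → no match
5 → no match
6 → no match
7 → no match

2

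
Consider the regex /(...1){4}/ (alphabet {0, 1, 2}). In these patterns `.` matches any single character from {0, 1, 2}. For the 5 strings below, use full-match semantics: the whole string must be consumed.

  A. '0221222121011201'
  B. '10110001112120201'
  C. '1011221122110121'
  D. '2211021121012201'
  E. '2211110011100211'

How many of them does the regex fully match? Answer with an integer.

A → match
B → no match
C → match
D → match
E → no match
Total matched: 3

3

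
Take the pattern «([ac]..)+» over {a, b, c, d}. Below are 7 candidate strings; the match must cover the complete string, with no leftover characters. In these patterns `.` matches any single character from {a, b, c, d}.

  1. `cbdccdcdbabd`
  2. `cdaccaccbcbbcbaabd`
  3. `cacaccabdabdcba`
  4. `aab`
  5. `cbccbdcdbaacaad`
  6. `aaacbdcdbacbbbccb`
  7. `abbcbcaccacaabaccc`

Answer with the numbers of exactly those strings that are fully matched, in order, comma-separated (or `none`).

1 → match
2 → match
3 → match
4 → match
5 → match
6 → no match
7 → match

1, 2, 3, 4, 5, 7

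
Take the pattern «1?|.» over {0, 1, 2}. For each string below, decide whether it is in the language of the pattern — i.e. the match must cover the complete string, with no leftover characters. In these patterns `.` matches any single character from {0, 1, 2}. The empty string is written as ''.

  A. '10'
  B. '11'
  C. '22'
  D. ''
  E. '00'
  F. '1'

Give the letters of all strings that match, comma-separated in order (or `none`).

D, F

A → no match
B → no match
C → no match
D → match
E → no match
F → match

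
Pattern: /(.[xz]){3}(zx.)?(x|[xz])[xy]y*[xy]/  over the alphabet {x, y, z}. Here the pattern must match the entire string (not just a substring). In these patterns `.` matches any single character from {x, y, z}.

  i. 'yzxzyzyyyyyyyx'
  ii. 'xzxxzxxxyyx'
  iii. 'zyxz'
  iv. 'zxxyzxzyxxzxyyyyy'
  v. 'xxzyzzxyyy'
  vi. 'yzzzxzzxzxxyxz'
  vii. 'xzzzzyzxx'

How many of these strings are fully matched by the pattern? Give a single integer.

i → no match
ii → match
iii → no match
iv → no match
v → no match
vi → no match
vii → no match
Total matched: 1

1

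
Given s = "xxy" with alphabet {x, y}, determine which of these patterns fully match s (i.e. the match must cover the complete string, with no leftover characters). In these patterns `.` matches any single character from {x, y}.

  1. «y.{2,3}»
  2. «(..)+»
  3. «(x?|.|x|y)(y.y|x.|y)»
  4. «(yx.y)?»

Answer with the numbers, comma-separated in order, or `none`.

1 → no match — must start with "y"
2 → no match
3 → match
4 → no match

3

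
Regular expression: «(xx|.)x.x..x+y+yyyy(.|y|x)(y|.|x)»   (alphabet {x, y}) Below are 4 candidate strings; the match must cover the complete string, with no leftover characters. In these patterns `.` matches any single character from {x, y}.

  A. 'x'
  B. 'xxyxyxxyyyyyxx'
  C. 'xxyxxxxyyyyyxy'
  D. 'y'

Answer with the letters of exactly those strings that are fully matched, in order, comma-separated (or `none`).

B, C

A → no match
B → match
C → match
D → no match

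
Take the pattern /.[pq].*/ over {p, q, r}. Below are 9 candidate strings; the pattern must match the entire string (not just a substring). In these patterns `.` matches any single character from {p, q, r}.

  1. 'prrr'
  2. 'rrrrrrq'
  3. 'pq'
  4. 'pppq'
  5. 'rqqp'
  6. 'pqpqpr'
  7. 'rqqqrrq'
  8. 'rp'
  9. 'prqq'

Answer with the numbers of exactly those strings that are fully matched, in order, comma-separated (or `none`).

1 → no match
2 → no match
3 → match
4 → match
5 → match
6 → match
7 → match
8 → match
9 → no match

3, 4, 5, 6, 7, 8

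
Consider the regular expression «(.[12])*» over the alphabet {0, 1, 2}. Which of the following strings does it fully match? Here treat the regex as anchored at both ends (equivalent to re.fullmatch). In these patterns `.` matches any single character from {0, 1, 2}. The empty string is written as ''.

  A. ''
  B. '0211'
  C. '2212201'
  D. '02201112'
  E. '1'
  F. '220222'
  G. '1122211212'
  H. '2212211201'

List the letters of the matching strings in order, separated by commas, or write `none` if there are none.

A. '' → match
B. '0211' → match
C. '2212201' → no match
D. '02201112' → no match
E. '1' → no match
F. '220222' → match
G. '1122211212' → match
H. '2212211201' → match

A, B, F, G, H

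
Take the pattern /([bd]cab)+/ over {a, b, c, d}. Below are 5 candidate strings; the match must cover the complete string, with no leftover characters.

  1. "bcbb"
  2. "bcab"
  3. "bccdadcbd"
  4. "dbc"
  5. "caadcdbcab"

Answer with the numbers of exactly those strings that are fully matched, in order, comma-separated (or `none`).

2

1 → no match — must end with "cab"
2 → match
3 → no match — must end with "cab"
4 → no match — must end with "cab"
5 → no match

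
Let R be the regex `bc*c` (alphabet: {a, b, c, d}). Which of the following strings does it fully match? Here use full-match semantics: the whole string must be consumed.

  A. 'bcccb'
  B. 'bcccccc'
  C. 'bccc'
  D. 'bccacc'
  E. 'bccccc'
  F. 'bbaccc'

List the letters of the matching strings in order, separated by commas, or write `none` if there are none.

B, C, E

A → no match — must end with 'c'
B → match
C → match
D → no match
E → match
F → no match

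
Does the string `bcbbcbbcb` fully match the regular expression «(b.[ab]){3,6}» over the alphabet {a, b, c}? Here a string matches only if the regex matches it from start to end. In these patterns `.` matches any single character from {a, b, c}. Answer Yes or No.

Yes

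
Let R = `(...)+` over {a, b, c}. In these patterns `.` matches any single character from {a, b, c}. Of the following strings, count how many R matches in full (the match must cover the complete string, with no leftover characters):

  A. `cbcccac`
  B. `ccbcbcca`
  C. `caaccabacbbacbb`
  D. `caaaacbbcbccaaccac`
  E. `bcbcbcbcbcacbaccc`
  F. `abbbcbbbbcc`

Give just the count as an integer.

2

A → no match
B → no match
C → match
D → match
E → no match
F → no match
Total matched: 2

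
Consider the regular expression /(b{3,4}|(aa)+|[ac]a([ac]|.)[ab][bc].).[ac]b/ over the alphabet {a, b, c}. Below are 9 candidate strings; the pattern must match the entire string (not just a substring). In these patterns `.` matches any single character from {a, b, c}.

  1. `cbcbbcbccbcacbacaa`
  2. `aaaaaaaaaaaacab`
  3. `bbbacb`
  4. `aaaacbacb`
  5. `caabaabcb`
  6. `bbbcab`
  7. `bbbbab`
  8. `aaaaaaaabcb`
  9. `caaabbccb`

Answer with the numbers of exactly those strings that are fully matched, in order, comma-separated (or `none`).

2, 3, 4, 6, 7, 8, 9

1 → no match — must end with `b`
2 → match
3 → match
4 → match
5 → no match
6 → match
7 → match
8 → match
9 → match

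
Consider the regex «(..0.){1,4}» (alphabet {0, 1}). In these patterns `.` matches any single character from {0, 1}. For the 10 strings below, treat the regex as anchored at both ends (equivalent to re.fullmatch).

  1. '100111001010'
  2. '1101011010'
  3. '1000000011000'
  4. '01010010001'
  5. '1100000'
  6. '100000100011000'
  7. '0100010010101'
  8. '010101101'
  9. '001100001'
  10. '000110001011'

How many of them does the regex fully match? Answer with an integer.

0

1 → no match
2 → no match
3 → no match
4 → no match
5 → no match
6 → no match
7 → no match
8 → no match
9 → no match
10 → no match
Total matched: 0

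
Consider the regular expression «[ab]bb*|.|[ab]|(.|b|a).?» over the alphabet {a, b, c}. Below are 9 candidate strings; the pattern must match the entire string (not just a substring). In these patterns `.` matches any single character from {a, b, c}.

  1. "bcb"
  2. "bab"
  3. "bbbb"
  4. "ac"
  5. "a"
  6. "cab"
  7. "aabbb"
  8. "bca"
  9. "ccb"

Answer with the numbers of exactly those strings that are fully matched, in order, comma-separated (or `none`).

3, 4, 5

1 → no match
2 → no match
3 → match
4 → match
5 → match
6 → no match
7 → no match
8 → no match
9 → no match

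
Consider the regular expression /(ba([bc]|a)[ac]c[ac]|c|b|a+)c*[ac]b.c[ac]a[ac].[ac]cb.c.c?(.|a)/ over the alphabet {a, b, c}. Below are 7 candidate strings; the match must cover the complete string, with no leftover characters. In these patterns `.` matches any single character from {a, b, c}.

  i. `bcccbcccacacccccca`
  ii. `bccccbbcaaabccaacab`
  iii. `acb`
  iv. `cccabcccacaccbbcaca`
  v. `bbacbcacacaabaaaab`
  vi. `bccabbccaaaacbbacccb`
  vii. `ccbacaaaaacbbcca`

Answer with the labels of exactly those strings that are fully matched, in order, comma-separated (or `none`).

iv, vii

i → no match
ii → no match
iii → no match
iv → match
v → no match
vi → no match
vii → match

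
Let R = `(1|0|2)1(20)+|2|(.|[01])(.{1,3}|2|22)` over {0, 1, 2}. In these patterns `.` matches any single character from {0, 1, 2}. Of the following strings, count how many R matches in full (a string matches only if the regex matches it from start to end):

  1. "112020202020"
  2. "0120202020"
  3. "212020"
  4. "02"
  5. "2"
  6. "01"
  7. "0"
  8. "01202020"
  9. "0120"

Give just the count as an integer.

1. "112020202020" → match
2. "0120202020" → match
3. "212020" → match
4. "02" → match
5. "2" → match
6. "01" → match
7. "0" → no match
8. "01202020" → match
9. "0120" → match
Total matched: 8

8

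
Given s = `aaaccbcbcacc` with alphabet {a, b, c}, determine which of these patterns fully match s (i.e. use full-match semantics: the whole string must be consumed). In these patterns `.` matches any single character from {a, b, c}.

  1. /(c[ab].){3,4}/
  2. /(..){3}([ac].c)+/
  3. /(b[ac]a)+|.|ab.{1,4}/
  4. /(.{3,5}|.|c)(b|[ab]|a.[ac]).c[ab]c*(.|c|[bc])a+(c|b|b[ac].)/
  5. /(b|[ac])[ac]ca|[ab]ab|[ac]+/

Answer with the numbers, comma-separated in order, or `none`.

2

1 → no match — must start with `c`
2 → match
3 → no match
4 → no match
5 → no match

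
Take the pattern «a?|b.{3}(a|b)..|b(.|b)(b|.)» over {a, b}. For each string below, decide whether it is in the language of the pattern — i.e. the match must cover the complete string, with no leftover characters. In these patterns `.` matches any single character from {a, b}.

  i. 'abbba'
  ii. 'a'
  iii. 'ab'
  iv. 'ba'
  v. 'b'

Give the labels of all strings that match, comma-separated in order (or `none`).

i. 'abbba' → no match
ii. 'a' → match
iii. 'ab' → no match
iv. 'ba' → no match
v. 'b' → no match

ii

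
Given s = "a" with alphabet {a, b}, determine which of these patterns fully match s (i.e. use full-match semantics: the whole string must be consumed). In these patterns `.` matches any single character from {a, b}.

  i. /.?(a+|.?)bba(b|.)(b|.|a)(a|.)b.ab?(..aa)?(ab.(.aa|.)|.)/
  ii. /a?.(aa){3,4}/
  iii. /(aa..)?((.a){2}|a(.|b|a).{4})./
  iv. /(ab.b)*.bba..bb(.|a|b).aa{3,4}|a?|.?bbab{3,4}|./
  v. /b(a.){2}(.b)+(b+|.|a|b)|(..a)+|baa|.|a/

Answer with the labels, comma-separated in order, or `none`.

iv, v

i → no match
ii → no match — must end with "aa"
iii → no match
iv → match
v → match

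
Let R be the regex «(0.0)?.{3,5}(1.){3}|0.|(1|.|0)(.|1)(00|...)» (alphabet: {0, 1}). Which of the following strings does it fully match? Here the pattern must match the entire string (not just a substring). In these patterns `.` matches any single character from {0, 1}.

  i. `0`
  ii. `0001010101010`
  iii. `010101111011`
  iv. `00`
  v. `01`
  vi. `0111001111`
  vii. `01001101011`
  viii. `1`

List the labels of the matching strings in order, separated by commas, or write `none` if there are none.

i → no match
ii → match
iii → match
iv → match
v → match
vi → no match
vii → match
viii → no match

ii, iii, iv, v, vii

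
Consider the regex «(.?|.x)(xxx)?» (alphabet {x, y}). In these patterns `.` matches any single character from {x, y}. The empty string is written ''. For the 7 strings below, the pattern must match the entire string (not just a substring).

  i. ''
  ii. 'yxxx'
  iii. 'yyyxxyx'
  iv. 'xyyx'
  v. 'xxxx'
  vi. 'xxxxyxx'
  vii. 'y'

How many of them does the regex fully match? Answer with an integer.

4

i → match
ii → match
iii → no match
iv → no match
v → match
vi → no match
vii → match
Total matched: 4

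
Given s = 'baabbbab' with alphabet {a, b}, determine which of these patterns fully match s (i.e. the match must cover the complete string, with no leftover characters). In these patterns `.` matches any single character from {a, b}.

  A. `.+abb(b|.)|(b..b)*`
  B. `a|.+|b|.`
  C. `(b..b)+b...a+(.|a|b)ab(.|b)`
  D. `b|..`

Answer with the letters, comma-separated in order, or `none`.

A, B

A → match
B → match
C → no match
D → no match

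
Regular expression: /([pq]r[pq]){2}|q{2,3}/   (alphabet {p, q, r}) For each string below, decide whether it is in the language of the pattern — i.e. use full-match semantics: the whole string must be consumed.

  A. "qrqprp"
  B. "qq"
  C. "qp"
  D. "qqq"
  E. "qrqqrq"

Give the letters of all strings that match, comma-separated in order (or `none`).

A, B, D, E

A. "qrqprp" → match
B. "qq" → match
C. "qp" → no match
D. "qqq" → match
E. "qrqqrq" → match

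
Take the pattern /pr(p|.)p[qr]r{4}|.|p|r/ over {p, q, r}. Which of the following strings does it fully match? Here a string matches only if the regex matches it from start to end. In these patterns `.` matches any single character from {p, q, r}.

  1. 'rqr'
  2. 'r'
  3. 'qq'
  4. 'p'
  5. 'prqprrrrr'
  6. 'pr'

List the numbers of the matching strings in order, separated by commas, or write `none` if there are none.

2, 4, 5

1 → no match
2 → match
3 → no match
4 → match
5 → match
6 → no match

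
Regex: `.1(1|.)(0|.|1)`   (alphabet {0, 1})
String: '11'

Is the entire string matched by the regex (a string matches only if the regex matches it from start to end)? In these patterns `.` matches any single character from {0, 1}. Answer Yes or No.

No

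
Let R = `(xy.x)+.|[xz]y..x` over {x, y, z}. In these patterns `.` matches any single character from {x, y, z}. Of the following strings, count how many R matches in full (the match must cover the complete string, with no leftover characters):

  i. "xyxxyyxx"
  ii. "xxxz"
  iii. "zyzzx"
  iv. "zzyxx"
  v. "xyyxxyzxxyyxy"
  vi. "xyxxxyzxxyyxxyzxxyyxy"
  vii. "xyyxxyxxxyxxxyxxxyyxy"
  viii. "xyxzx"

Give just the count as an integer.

i → no match
ii → no match
iii → match
iv → no match
v → match
vi → match
vii → match
viii → match
Total matched: 5

5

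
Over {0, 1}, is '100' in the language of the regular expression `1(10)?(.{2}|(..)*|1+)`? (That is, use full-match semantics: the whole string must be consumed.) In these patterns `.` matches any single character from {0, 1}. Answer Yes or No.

Yes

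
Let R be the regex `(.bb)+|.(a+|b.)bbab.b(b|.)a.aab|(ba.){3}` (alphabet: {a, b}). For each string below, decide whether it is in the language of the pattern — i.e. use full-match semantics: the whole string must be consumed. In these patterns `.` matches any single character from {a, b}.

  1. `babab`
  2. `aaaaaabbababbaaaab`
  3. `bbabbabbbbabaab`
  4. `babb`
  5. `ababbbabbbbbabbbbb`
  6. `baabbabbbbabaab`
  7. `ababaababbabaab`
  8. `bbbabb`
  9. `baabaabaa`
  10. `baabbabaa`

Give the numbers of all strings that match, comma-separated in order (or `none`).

2, 3, 6, 8, 9

1 → no match
2 → match
3 → match
4 → no match
5 → no match
6 → match
7 → no match
8 → match
9 → match
10 → no match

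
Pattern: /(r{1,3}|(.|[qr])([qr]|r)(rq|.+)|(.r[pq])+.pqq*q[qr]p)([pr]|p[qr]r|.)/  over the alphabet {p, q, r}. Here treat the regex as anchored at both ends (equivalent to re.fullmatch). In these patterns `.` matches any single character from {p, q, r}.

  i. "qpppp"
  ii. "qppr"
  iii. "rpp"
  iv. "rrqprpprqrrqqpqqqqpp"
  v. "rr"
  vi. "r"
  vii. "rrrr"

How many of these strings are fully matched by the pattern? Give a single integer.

i. "qpppp" → no match
ii. "qppr" → no match
iii. "rpp" → no match
iv → match
v. "rr" → match
vi. "r" → no match
vii. "rrrr" → match
Total matched: 3

3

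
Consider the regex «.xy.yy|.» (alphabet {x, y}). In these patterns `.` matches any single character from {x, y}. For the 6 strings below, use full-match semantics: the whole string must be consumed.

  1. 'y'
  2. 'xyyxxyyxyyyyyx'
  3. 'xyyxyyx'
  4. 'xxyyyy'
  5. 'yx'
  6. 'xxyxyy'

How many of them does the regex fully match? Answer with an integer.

3

1 → match
2 → no match
3 → no match
4 → match
5 → no match
6 → match
Total matched: 3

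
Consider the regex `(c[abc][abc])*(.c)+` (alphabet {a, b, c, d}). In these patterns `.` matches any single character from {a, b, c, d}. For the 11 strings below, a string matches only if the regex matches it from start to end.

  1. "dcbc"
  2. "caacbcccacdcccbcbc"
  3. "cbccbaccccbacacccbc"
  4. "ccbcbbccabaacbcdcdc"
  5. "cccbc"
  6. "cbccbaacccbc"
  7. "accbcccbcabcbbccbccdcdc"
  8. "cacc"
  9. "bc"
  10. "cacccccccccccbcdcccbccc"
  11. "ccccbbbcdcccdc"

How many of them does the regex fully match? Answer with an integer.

8

1. "dcbc" → match
2 → match
3 → match
4 → no match
5. "cccbc" → match
6. "cbccbaacccbc" → match
7 → no match
8. "cacc" → no match
9. "bc" → match
10 → match
11 → match
Total matched: 8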